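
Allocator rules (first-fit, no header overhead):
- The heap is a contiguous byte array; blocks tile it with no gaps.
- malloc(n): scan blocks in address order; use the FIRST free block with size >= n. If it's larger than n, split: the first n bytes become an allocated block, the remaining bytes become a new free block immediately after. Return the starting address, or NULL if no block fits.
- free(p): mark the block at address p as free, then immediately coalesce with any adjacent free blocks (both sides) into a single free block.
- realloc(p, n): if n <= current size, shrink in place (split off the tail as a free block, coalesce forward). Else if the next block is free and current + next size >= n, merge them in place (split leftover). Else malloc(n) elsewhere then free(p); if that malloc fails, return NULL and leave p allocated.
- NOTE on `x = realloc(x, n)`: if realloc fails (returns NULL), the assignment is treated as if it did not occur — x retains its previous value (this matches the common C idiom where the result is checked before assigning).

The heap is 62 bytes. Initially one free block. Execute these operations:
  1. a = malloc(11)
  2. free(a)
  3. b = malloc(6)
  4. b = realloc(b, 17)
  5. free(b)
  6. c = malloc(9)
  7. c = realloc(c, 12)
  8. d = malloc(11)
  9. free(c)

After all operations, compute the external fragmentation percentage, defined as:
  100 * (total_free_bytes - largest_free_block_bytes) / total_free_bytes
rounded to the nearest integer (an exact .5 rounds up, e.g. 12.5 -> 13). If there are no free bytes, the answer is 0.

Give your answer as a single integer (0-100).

Answer: 24

Derivation:
Op 1: a = malloc(11) -> a = 0; heap: [0-10 ALLOC][11-61 FREE]
Op 2: free(a) -> (freed a); heap: [0-61 FREE]
Op 3: b = malloc(6) -> b = 0; heap: [0-5 ALLOC][6-61 FREE]
Op 4: b = realloc(b, 17) -> b = 0; heap: [0-16 ALLOC][17-61 FREE]
Op 5: free(b) -> (freed b); heap: [0-61 FREE]
Op 6: c = malloc(9) -> c = 0; heap: [0-8 ALLOC][9-61 FREE]
Op 7: c = realloc(c, 12) -> c = 0; heap: [0-11 ALLOC][12-61 FREE]
Op 8: d = malloc(11) -> d = 12; heap: [0-11 ALLOC][12-22 ALLOC][23-61 FREE]
Op 9: free(c) -> (freed c); heap: [0-11 FREE][12-22 ALLOC][23-61 FREE]
Free blocks: [12 39] total_free=51 largest=39 -> 100*(51-39)/51 = 1200/51 ≈ 23.529 -> rounds to 24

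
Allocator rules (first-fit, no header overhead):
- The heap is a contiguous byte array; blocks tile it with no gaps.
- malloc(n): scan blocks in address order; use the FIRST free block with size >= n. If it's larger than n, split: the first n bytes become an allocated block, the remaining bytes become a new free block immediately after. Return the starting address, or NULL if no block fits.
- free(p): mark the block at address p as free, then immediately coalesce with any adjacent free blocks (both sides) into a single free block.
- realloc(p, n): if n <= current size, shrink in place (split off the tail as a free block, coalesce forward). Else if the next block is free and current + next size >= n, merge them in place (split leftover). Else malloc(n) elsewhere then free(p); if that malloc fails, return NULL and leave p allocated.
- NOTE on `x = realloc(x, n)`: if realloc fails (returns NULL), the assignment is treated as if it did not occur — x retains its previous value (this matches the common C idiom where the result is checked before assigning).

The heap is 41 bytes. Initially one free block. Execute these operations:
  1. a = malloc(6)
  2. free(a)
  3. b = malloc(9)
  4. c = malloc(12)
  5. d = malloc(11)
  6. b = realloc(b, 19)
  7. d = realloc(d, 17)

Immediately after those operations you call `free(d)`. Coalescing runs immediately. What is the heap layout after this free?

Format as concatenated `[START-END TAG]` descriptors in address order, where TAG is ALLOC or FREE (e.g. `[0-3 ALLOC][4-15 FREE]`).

Op 1: a = malloc(6) -> a = 0; heap: [0-5 ALLOC][6-40 FREE]
Op 2: free(a) -> (freed a); heap: [0-40 FREE]
Op 3: b = malloc(9) -> b = 0; heap: [0-8 ALLOC][9-40 FREE]
Op 4: c = malloc(12) -> c = 9; heap: [0-8 ALLOC][9-20 ALLOC][21-40 FREE]
Op 5: d = malloc(11) -> d = 21; heap: [0-8 ALLOC][9-20 ALLOC][21-31 ALLOC][32-40 FREE]
Op 6: b = realloc(b, 19) -> NULL (b unchanged); heap: [0-8 ALLOC][9-20 ALLOC][21-31 ALLOC][32-40 FREE]
Op 7: d = realloc(d, 17) -> d = 21; heap: [0-8 ALLOC][9-20 ALLOC][21-37 ALLOC][38-40 FREE]
free(d): d = 21 -> block [21-37 ALLOC]; mark free, coalesce with adjacent free neighbors -> [0-8 ALLOC][9-20 ALLOC][21-40 FREE]

Answer: [0-8 ALLOC][9-20 ALLOC][21-40 FREE]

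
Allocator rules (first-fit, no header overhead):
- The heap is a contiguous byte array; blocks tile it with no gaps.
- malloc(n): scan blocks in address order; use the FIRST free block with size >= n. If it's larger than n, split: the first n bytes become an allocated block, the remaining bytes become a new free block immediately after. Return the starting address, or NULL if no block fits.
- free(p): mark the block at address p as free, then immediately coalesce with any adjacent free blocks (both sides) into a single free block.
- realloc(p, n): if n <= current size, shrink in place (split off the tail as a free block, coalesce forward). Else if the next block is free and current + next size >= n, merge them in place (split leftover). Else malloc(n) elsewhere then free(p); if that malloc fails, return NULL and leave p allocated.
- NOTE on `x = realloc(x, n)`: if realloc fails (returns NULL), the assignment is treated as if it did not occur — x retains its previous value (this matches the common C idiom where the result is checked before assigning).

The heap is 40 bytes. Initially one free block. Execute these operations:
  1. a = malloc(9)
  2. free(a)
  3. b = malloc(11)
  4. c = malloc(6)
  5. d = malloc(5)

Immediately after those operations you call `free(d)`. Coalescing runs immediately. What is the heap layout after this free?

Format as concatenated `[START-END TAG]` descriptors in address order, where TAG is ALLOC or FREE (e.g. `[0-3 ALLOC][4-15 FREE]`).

Answer: [0-10 ALLOC][11-16 ALLOC][17-39 FREE]

Derivation:
Op 1: a = malloc(9) -> a = 0; heap: [0-8 ALLOC][9-39 FREE]
Op 2: free(a) -> (freed a); heap: [0-39 FREE]
Op 3: b = malloc(11) -> b = 0; heap: [0-10 ALLOC][11-39 FREE]
Op 4: c = malloc(6) -> c = 11; heap: [0-10 ALLOC][11-16 ALLOC][17-39 FREE]
Op 5: d = malloc(5) -> d = 17; heap: [0-10 ALLOC][11-16 ALLOC][17-21 ALLOC][22-39 FREE]
free(d): d = 17 -> block [17-21 ALLOC]; mark free, coalesce with adjacent free neighbors -> [0-10 ALLOC][11-16 ALLOC][17-39 FREE]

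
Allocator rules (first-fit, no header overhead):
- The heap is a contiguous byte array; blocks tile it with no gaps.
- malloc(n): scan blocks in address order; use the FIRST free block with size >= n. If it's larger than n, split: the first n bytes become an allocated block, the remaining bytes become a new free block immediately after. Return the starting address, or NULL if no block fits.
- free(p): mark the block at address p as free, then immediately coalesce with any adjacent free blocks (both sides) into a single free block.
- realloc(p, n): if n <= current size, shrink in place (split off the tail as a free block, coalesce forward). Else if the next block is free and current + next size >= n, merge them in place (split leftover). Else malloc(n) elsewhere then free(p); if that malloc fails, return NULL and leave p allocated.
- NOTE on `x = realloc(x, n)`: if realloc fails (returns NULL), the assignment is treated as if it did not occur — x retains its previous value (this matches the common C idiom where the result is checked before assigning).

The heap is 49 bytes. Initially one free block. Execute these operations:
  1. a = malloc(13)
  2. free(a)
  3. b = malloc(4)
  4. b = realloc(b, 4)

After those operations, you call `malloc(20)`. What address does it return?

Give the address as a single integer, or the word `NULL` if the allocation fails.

Op 1: a = malloc(13) -> a = 0; heap: [0-12 ALLOC][13-48 FREE]
Op 2: free(a) -> (freed a); heap: [0-48 FREE]
Op 3: b = malloc(4) -> b = 0; heap: [0-3 ALLOC][4-48 FREE]
Op 4: b = realloc(b, 4) -> b = 0; heap: [0-3 ALLOC][4-48 FREE]
malloc(20): first-fit scan over [0-3 ALLOC][4-48 FREE] -> 4

Answer: 4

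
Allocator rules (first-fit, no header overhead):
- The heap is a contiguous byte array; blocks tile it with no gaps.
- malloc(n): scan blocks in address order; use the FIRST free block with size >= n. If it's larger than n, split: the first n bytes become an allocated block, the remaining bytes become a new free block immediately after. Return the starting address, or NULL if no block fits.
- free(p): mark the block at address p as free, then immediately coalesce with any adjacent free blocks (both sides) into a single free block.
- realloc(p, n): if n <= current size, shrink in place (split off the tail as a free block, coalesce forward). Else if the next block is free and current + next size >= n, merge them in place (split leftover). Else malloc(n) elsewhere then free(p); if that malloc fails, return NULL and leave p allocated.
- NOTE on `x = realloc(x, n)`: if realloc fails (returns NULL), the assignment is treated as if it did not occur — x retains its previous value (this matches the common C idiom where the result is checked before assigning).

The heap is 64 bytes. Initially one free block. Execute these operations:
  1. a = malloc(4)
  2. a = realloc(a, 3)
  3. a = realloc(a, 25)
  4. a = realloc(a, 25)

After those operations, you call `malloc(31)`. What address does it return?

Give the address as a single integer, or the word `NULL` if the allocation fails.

Op 1: a = malloc(4) -> a = 0; heap: [0-3 ALLOC][4-63 FREE]
Op 2: a = realloc(a, 3) -> a = 0; heap: [0-2 ALLOC][3-63 FREE]
Op 3: a = realloc(a, 25) -> a = 0; heap: [0-24 ALLOC][25-63 FREE]
Op 4: a = realloc(a, 25) -> a = 0; heap: [0-24 ALLOC][25-63 FREE]
malloc(31): first-fit scan over [0-24 ALLOC][25-63 FREE] -> 25

Answer: 25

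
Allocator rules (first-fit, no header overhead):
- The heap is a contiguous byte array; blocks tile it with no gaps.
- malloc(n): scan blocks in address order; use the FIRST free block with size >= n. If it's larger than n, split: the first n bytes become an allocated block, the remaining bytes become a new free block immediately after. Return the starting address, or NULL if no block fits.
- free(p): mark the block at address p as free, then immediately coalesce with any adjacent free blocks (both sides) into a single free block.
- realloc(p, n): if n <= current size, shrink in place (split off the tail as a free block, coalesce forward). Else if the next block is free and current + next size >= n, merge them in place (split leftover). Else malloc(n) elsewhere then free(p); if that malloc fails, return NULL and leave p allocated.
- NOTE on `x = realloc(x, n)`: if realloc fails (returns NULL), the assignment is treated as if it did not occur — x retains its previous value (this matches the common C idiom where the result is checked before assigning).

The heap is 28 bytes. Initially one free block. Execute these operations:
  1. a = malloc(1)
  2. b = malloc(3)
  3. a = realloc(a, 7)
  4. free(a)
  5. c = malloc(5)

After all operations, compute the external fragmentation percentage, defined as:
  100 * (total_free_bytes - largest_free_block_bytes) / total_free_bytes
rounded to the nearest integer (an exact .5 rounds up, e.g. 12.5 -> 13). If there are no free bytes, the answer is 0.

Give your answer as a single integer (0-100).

Op 1: a = malloc(1) -> a = 0; heap: [0-0 ALLOC][1-27 FREE]
Op 2: b = malloc(3) -> b = 1; heap: [0-0 ALLOC][1-3 ALLOC][4-27 FREE]
Op 3: a = realloc(a, 7) -> a = 4; heap: [0-0 FREE][1-3 ALLOC][4-10 ALLOC][11-27 FREE]
Op 4: free(a) -> (freed a); heap: [0-0 FREE][1-3 ALLOC][4-27 FREE]
Op 5: c = malloc(5) -> c = 4; heap: [0-0 FREE][1-3 ALLOC][4-8 ALLOC][9-27 FREE]
Free blocks: [1 19] total_free=20 largest=19 -> 100*(20-19)/20 = 100/20 = 5

Answer: 5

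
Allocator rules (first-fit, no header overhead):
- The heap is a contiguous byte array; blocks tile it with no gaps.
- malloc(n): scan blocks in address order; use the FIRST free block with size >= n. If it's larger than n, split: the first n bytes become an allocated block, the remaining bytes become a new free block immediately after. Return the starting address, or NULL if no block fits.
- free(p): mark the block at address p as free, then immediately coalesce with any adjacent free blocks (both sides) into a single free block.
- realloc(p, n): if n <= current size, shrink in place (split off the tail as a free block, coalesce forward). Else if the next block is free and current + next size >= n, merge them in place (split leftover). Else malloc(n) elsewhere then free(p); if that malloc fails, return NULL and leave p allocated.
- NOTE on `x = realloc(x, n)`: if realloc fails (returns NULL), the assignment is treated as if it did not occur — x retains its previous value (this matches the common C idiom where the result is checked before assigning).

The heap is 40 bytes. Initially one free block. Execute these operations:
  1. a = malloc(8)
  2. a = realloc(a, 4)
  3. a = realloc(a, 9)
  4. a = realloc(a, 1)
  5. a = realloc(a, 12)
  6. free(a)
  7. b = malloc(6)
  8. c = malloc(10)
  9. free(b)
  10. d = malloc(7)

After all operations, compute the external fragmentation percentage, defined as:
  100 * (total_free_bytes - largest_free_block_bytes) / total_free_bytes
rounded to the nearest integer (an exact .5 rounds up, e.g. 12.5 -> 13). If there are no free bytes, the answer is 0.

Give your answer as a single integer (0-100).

Op 1: a = malloc(8) -> a = 0; heap: [0-7 ALLOC][8-39 FREE]
Op 2: a = realloc(a, 4) -> a = 0; heap: [0-3 ALLOC][4-39 FREE]
Op 3: a = realloc(a, 9) -> a = 0; heap: [0-8 ALLOC][9-39 FREE]
Op 4: a = realloc(a, 1) -> a = 0; heap: [0-0 ALLOC][1-39 FREE]
Op 5: a = realloc(a, 12) -> a = 0; heap: [0-11 ALLOC][12-39 FREE]
Op 6: free(a) -> (freed a); heap: [0-39 FREE]
Op 7: b = malloc(6) -> b = 0; heap: [0-5 ALLOC][6-39 FREE]
Op 8: c = malloc(10) -> c = 6; heap: [0-5 ALLOC][6-15 ALLOC][16-39 FREE]
Op 9: free(b) -> (freed b); heap: [0-5 FREE][6-15 ALLOC][16-39 FREE]
Op 10: d = malloc(7) -> d = 16; heap: [0-5 FREE][6-15 ALLOC][16-22 ALLOC][23-39 FREE]
Free blocks: [6 17] total_free=23 largest=17 -> 100*(23-17)/23 = 600/23 ≈ 26.087 -> rounds to 26

Answer: 26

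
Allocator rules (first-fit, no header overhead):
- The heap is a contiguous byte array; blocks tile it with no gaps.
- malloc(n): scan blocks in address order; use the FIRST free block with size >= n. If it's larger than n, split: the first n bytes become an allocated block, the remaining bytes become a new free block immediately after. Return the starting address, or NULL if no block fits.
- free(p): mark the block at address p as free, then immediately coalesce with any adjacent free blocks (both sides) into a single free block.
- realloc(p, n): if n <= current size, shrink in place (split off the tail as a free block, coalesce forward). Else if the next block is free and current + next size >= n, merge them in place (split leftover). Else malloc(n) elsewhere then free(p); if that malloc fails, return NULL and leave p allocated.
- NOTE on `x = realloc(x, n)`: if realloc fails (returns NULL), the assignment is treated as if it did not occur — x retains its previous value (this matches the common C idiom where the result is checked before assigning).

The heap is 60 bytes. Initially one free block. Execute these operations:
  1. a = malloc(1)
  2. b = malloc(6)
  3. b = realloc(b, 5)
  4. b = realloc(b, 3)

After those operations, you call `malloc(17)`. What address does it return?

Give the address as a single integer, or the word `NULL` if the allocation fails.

Op 1: a = malloc(1) -> a = 0; heap: [0-0 ALLOC][1-59 FREE]
Op 2: b = malloc(6) -> b = 1; heap: [0-0 ALLOC][1-6 ALLOC][7-59 FREE]
Op 3: b = realloc(b, 5) -> b = 1; heap: [0-0 ALLOC][1-5 ALLOC][6-59 FREE]
Op 4: b = realloc(b, 3) -> b = 1; heap: [0-0 ALLOC][1-3 ALLOC][4-59 FREE]
malloc(17): first-fit scan over [0-0 ALLOC][1-3 ALLOC][4-59 FREE] -> 4

Answer: 4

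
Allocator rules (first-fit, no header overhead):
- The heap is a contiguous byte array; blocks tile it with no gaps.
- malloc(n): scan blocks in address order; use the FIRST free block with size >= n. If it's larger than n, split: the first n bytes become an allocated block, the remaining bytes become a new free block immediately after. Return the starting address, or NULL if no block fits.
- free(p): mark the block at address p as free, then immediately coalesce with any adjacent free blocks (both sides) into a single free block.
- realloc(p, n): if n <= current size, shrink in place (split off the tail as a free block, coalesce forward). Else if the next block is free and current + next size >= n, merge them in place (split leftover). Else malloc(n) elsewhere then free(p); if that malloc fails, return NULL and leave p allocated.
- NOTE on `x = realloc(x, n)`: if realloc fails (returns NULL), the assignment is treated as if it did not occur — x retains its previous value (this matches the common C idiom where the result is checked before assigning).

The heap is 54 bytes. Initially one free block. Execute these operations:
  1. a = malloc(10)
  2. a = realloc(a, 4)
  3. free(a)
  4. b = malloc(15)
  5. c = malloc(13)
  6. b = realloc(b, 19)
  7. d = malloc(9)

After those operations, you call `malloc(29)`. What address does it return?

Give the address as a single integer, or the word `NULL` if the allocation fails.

Answer: NULL

Derivation:
Op 1: a = malloc(10) -> a = 0; heap: [0-9 ALLOC][10-53 FREE]
Op 2: a = realloc(a, 4) -> a = 0; heap: [0-3 ALLOC][4-53 FREE]
Op 3: free(a) -> (freed a); heap: [0-53 FREE]
Op 4: b = malloc(15) -> b = 0; heap: [0-14 ALLOC][15-53 FREE]
Op 5: c = malloc(13) -> c = 15; heap: [0-14 ALLOC][15-27 ALLOC][28-53 FREE]
Op 6: b = realloc(b, 19) -> b = 28; heap: [0-14 FREE][15-27 ALLOC][28-46 ALLOC][47-53 FREE]
Op 7: d = malloc(9) -> d = 0; heap: [0-8 ALLOC][9-14 FREE][15-27 ALLOC][28-46 ALLOC][47-53 FREE]
malloc(29): first-fit scan over [0-8 ALLOC][9-14 FREE][15-27 ALLOC][28-46 ALLOC][47-53 FREE] -> NULL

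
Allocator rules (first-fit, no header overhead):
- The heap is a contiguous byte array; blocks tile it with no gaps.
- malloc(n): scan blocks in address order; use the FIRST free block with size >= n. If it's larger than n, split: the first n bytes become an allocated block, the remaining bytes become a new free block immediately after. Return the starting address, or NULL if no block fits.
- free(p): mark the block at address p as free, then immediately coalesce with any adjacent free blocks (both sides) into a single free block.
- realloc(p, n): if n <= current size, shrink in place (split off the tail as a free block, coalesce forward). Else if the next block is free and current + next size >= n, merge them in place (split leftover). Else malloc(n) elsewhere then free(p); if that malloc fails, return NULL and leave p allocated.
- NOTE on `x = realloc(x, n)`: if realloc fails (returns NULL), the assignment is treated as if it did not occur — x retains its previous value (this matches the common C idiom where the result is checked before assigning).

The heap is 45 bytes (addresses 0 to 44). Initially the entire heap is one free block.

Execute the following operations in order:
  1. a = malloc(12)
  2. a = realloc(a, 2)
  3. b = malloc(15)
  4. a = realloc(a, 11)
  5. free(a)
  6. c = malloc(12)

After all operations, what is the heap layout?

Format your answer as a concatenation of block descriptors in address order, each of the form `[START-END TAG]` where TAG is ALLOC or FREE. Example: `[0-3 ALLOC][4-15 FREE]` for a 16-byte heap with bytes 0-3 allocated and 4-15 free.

Op 1: a = malloc(12) -> a = 0; heap: [0-11 ALLOC][12-44 FREE]
Op 2: a = realloc(a, 2) -> a = 0; heap: [0-1 ALLOC][2-44 FREE]
Op 3: b = malloc(15) -> b = 2; heap: [0-1 ALLOC][2-16 ALLOC][17-44 FREE]
Op 4: a = realloc(a, 11) -> a = 17; heap: [0-1 FREE][2-16 ALLOC][17-27 ALLOC][28-44 FREE]
Op 5: free(a) -> (freed a); heap: [0-1 FREE][2-16 ALLOC][17-44 FREE]
Op 6: c = malloc(12) -> c = 17; heap: [0-1 FREE][2-16 ALLOC][17-28 ALLOC][29-44 FREE]

Answer: [0-1 FREE][2-16 ALLOC][17-28 ALLOC][29-44 FREE]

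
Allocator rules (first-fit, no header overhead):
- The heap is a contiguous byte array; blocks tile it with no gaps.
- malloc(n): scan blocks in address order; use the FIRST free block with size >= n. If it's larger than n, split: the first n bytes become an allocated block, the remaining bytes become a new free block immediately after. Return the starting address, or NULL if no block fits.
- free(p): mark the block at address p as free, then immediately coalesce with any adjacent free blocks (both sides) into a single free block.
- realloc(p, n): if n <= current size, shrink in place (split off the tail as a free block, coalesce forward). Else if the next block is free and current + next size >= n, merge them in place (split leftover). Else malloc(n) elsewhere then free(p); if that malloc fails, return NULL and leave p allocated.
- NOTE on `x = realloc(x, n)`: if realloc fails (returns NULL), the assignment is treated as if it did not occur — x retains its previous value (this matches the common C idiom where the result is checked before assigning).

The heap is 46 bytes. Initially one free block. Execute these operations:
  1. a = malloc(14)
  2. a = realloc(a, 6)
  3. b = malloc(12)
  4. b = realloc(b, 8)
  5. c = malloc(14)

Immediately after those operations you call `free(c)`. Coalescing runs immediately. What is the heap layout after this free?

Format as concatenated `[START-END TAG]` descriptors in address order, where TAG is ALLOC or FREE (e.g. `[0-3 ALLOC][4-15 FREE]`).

Op 1: a = malloc(14) -> a = 0; heap: [0-13 ALLOC][14-45 FREE]
Op 2: a = realloc(a, 6) -> a = 0; heap: [0-5 ALLOC][6-45 FREE]
Op 3: b = malloc(12) -> b = 6; heap: [0-5 ALLOC][6-17 ALLOC][18-45 FREE]
Op 4: b = realloc(b, 8) -> b = 6; heap: [0-5 ALLOC][6-13 ALLOC][14-45 FREE]
Op 5: c = malloc(14) -> c = 14; heap: [0-5 ALLOC][6-13 ALLOC][14-27 ALLOC][28-45 FREE]
free(c): c = 14 -> block [14-27 ALLOC]; mark free, coalesce with adjacent free neighbors -> [0-5 ALLOC][6-13 ALLOC][14-45 FREE]

Answer: [0-5 ALLOC][6-13 ALLOC][14-45 FREE]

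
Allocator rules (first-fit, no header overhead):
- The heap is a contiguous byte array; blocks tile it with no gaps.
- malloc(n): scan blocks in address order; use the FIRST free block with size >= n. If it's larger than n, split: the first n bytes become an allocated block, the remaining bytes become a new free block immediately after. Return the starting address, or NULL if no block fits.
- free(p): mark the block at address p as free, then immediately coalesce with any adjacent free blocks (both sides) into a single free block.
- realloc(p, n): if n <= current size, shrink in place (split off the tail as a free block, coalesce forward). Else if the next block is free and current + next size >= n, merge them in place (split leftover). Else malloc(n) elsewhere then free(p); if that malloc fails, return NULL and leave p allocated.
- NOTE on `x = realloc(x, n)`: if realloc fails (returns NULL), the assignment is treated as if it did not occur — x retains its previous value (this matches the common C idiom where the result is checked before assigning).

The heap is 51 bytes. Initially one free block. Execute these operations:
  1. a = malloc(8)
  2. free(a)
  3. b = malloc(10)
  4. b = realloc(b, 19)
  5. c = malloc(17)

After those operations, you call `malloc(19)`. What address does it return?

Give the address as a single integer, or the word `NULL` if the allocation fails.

Answer: NULL

Derivation:
Op 1: a = malloc(8) -> a = 0; heap: [0-7 ALLOC][8-50 FREE]
Op 2: free(a) -> (freed a); heap: [0-50 FREE]
Op 3: b = malloc(10) -> b = 0; heap: [0-9 ALLOC][10-50 FREE]
Op 4: b = realloc(b, 19) -> b = 0; heap: [0-18 ALLOC][19-50 FREE]
Op 5: c = malloc(17) -> c = 19; heap: [0-18 ALLOC][19-35 ALLOC][36-50 FREE]
malloc(19): first-fit scan over [0-18 ALLOC][19-35 ALLOC][36-50 FREE] -> NULL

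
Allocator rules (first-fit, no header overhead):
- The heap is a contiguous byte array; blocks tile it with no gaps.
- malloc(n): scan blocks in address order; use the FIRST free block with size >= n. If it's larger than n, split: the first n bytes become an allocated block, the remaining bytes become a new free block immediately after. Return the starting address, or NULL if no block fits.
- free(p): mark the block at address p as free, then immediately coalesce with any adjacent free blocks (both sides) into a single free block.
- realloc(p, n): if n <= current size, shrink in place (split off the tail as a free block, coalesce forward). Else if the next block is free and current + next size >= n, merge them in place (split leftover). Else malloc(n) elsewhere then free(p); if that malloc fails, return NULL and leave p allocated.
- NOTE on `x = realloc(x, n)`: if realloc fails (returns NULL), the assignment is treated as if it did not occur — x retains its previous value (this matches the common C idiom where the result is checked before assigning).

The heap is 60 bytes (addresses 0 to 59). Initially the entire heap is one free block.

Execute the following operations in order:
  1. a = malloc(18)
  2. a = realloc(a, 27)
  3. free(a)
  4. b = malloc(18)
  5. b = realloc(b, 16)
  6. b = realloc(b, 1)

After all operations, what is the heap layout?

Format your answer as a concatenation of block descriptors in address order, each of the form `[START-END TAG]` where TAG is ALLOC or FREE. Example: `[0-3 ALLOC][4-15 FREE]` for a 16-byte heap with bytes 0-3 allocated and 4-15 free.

Answer: [0-0 ALLOC][1-59 FREE]

Derivation:
Op 1: a = malloc(18) -> a = 0; heap: [0-17 ALLOC][18-59 FREE]
Op 2: a = realloc(a, 27) -> a = 0; heap: [0-26 ALLOC][27-59 FREE]
Op 3: free(a) -> (freed a); heap: [0-59 FREE]
Op 4: b = malloc(18) -> b = 0; heap: [0-17 ALLOC][18-59 FREE]
Op 5: b = realloc(b, 16) -> b = 0; heap: [0-15 ALLOC][16-59 FREE]
Op 6: b = realloc(b, 1) -> b = 0; heap: [0-0 ALLOC][1-59 FREE]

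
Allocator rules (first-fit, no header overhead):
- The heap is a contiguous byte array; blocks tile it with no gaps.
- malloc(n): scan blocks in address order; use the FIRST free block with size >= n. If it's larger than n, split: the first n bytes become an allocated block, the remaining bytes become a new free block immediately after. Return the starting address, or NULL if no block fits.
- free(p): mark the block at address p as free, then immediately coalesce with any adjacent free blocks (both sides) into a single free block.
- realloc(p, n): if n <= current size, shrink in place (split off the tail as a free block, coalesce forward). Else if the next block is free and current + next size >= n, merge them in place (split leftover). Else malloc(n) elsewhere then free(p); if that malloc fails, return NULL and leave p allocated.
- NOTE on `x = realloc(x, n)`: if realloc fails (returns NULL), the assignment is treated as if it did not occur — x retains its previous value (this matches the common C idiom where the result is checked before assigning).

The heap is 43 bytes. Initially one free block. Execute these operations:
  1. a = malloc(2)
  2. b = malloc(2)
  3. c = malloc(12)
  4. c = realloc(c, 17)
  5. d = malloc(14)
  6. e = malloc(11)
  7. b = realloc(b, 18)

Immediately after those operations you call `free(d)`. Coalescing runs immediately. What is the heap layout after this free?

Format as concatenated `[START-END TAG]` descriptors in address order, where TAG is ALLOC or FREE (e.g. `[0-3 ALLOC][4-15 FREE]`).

Op 1: a = malloc(2) -> a = 0; heap: [0-1 ALLOC][2-42 FREE]
Op 2: b = malloc(2) -> b = 2; heap: [0-1 ALLOC][2-3 ALLOC][4-42 FREE]
Op 3: c = malloc(12) -> c = 4; heap: [0-1 ALLOC][2-3 ALLOC][4-15 ALLOC][16-42 FREE]
Op 4: c = realloc(c, 17) -> c = 4; heap: [0-1 ALLOC][2-3 ALLOC][4-20 ALLOC][21-42 FREE]
Op 5: d = malloc(14) -> d = 21; heap: [0-1 ALLOC][2-3 ALLOC][4-20 ALLOC][21-34 ALLOC][35-42 FREE]
Op 6: e = malloc(11) -> e = NULL; heap: [0-1 ALLOC][2-3 ALLOC][4-20 ALLOC][21-34 ALLOC][35-42 FREE]
Op 7: b = realloc(b, 18) -> NULL (b unchanged); heap: [0-1 ALLOC][2-3 ALLOC][4-20 ALLOC][21-34 ALLOC][35-42 FREE]
free(d): d = 21 -> block [21-34 ALLOC]; mark free, coalesce with adjacent free neighbors -> [0-1 ALLOC][2-3 ALLOC][4-20 ALLOC][21-42 FREE]

Answer: [0-1 ALLOC][2-3 ALLOC][4-20 ALLOC][21-42 FREE]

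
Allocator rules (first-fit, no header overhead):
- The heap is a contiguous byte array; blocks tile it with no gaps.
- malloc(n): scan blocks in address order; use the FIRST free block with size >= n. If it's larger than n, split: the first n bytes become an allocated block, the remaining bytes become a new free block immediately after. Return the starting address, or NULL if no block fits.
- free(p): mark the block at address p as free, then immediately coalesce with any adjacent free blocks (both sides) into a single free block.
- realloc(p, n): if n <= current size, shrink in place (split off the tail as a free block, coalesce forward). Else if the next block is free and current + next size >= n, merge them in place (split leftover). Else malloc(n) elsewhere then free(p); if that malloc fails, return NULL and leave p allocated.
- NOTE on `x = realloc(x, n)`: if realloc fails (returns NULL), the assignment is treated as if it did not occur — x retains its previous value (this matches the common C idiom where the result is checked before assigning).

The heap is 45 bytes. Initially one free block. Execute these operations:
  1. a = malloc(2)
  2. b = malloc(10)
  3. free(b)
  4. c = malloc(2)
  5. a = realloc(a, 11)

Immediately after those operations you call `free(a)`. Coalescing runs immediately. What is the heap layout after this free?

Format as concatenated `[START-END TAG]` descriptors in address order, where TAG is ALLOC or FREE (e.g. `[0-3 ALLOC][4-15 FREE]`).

Op 1: a = malloc(2) -> a = 0; heap: [0-1 ALLOC][2-44 FREE]
Op 2: b = malloc(10) -> b = 2; heap: [0-1 ALLOC][2-11 ALLOC][12-44 FREE]
Op 3: free(b) -> (freed b); heap: [0-1 ALLOC][2-44 FREE]
Op 4: c = malloc(2) -> c = 2; heap: [0-1 ALLOC][2-3 ALLOC][4-44 FREE]
Op 5: a = realloc(a, 11) -> a = 4; heap: [0-1 FREE][2-3 ALLOC][4-14 ALLOC][15-44 FREE]
free(a): a = 4 -> block [4-14 ALLOC]; mark free, coalesce with adjacent free neighbors -> [0-1 FREE][2-3 ALLOC][4-44 FREE]

Answer: [0-1 FREE][2-3 ALLOC][4-44 FREE]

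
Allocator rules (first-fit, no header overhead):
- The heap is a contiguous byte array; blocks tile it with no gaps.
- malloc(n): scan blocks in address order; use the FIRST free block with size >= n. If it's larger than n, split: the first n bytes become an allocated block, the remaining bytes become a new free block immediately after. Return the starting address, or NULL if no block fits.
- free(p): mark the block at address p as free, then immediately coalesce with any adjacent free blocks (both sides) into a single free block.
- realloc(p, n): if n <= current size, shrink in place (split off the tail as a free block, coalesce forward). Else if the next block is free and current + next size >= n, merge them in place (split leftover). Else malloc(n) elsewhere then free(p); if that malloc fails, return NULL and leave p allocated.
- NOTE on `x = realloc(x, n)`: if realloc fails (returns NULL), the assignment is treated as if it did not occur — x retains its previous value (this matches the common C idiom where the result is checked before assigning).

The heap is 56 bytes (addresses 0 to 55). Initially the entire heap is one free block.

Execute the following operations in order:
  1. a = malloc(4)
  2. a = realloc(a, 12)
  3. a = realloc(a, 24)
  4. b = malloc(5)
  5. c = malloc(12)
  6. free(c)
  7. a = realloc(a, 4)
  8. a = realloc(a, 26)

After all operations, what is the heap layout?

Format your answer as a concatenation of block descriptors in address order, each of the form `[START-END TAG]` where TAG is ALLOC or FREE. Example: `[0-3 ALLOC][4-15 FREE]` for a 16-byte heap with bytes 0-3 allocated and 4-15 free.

Op 1: a = malloc(4) -> a = 0; heap: [0-3 ALLOC][4-55 FREE]
Op 2: a = realloc(a, 12) -> a = 0; heap: [0-11 ALLOC][12-55 FREE]
Op 3: a = realloc(a, 24) -> a = 0; heap: [0-23 ALLOC][24-55 FREE]
Op 4: b = malloc(5) -> b = 24; heap: [0-23 ALLOC][24-28 ALLOC][29-55 FREE]
Op 5: c = malloc(12) -> c = 29; heap: [0-23 ALLOC][24-28 ALLOC][29-40 ALLOC][41-55 FREE]
Op 6: free(c) -> (freed c); heap: [0-23 ALLOC][24-28 ALLOC][29-55 FREE]
Op 7: a = realloc(a, 4) -> a = 0; heap: [0-3 ALLOC][4-23 FREE][24-28 ALLOC][29-55 FREE]
Op 8: a = realloc(a, 26) -> a = 29; heap: [0-23 FREE][24-28 ALLOC][29-54 ALLOC][55-55 FREE]

Answer: [0-23 FREE][24-28 ALLOC][29-54 ALLOC][55-55 FREE]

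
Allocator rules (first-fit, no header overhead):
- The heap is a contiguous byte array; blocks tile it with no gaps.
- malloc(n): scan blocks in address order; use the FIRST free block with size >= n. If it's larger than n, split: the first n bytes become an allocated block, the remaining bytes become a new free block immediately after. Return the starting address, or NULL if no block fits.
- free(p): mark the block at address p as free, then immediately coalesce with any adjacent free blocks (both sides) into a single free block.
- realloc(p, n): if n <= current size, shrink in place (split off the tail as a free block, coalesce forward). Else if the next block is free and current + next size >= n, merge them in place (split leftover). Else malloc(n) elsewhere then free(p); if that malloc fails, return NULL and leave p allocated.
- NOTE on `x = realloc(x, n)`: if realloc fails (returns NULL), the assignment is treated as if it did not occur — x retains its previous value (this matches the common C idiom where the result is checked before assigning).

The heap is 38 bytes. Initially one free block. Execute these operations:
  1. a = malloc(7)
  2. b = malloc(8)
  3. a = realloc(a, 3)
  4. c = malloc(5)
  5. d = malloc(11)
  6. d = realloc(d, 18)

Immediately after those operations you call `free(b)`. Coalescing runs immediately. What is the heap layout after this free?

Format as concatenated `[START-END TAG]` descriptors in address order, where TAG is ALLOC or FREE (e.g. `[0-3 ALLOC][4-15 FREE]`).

Answer: [0-2 ALLOC][3-14 FREE][15-19 ALLOC][20-37 ALLOC]

Derivation:
Op 1: a = malloc(7) -> a = 0; heap: [0-6 ALLOC][7-37 FREE]
Op 2: b = malloc(8) -> b = 7; heap: [0-6 ALLOC][7-14 ALLOC][15-37 FREE]
Op 3: a = realloc(a, 3) -> a = 0; heap: [0-2 ALLOC][3-6 FREE][7-14 ALLOC][15-37 FREE]
Op 4: c = malloc(5) -> c = 15; heap: [0-2 ALLOC][3-6 FREE][7-14 ALLOC][15-19 ALLOC][20-37 FREE]
Op 5: d = malloc(11) -> d = 20; heap: [0-2 ALLOC][3-6 FREE][7-14 ALLOC][15-19 ALLOC][20-30 ALLOC][31-37 FREE]
Op 6: d = realloc(d, 18) -> d = 20; heap: [0-2 ALLOC][3-6 FREE][7-14 ALLOC][15-19 ALLOC][20-37 ALLOC]
free(b): b = 7 -> block [7-14 ALLOC]; mark free, coalesce with adjacent free neighbors -> [0-2 ALLOC][3-14 FREE][15-19 ALLOC][20-37 ALLOC]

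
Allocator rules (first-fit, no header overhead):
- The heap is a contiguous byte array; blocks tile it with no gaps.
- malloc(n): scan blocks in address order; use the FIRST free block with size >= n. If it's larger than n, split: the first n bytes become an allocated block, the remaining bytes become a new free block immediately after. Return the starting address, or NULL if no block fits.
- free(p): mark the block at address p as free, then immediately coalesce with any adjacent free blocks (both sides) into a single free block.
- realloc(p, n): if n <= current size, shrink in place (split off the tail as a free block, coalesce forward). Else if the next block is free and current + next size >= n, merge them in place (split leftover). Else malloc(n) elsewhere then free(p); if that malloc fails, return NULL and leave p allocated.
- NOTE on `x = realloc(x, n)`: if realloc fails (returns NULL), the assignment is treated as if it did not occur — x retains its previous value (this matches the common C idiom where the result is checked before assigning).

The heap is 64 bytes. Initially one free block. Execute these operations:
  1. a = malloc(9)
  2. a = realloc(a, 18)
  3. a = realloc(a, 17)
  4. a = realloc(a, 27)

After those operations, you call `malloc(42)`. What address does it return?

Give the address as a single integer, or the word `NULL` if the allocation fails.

Answer: NULL

Derivation:
Op 1: a = malloc(9) -> a = 0; heap: [0-8 ALLOC][9-63 FREE]
Op 2: a = realloc(a, 18) -> a = 0; heap: [0-17 ALLOC][18-63 FREE]
Op 3: a = realloc(a, 17) -> a = 0; heap: [0-16 ALLOC][17-63 FREE]
Op 4: a = realloc(a, 27) -> a = 0; heap: [0-26 ALLOC][27-63 FREE]
malloc(42): first-fit scan over [0-26 ALLOC][27-63 FREE] -> NULL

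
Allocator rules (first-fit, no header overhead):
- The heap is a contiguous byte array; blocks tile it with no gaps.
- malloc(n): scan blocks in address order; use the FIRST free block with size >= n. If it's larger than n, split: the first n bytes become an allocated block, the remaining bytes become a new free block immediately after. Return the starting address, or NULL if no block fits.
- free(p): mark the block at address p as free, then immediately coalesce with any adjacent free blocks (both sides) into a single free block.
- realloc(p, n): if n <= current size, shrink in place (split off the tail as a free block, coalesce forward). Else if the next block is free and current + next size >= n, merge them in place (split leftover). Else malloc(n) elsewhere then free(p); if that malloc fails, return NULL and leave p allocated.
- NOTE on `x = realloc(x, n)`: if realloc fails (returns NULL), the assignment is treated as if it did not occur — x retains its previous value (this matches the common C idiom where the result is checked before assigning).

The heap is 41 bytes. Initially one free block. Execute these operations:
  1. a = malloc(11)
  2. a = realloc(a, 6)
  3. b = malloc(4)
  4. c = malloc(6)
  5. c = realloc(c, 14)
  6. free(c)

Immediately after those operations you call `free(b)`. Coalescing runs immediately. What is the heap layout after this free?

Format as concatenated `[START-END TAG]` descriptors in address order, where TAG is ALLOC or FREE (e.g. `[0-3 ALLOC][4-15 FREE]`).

Answer: [0-5 ALLOC][6-40 FREE]

Derivation:
Op 1: a = malloc(11) -> a = 0; heap: [0-10 ALLOC][11-40 FREE]
Op 2: a = realloc(a, 6) -> a = 0; heap: [0-5 ALLOC][6-40 FREE]
Op 3: b = malloc(4) -> b = 6; heap: [0-5 ALLOC][6-9 ALLOC][10-40 FREE]
Op 4: c = malloc(6) -> c = 10; heap: [0-5 ALLOC][6-9 ALLOC][10-15 ALLOC][16-40 FREE]
Op 5: c = realloc(c, 14) -> c = 10; heap: [0-5 ALLOC][6-9 ALLOC][10-23 ALLOC][24-40 FREE]
Op 6: free(c) -> (freed c); heap: [0-5 ALLOC][6-9 ALLOC][10-40 FREE]
free(b): b = 6 -> block [6-9 ALLOC]; mark free, coalesce with adjacent free neighbors -> [0-5 ALLOC][6-40 FREE]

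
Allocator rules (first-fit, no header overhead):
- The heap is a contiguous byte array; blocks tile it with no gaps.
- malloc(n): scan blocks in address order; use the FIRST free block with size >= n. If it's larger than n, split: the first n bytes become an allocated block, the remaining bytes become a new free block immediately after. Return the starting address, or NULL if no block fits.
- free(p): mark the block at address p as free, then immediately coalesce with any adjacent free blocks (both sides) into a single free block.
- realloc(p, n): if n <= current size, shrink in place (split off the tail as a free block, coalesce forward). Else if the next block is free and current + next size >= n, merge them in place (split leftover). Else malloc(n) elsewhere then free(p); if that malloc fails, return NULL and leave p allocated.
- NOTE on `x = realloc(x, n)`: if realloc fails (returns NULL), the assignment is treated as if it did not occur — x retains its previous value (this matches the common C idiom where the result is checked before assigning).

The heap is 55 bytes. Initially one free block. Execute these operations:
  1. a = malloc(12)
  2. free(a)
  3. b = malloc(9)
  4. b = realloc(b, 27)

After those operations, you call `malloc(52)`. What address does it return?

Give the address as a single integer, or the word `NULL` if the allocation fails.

Answer: NULL

Derivation:
Op 1: a = malloc(12) -> a = 0; heap: [0-11 ALLOC][12-54 FREE]
Op 2: free(a) -> (freed a); heap: [0-54 FREE]
Op 3: b = malloc(9) -> b = 0; heap: [0-8 ALLOC][9-54 FREE]
Op 4: b = realloc(b, 27) -> b = 0; heap: [0-26 ALLOC][27-54 FREE]
malloc(52): first-fit scan over [0-26 ALLOC][27-54 FREE] -> NULL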